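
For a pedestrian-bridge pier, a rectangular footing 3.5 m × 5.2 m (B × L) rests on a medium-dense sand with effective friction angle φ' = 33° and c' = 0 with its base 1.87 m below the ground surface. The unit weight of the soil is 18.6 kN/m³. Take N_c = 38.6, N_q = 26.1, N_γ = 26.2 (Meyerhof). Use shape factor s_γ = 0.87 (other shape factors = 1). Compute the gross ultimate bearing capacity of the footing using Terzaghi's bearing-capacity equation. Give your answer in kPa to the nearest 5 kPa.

q = γ·D_f = 18.6 × 1.87 = 34.782 kPa.
q·N_q = 34.782 × 26.1 = 907.81 kPa
0.5·γ·B·N_γ·s_γ = 0.5 × 18.6 × 3.5 × 26.2 × 0.87 = 741.94 kPa
q_ult = 907.81 + 741.94 = 1649.8 kPa.

q_ult ≈ 1650 kPa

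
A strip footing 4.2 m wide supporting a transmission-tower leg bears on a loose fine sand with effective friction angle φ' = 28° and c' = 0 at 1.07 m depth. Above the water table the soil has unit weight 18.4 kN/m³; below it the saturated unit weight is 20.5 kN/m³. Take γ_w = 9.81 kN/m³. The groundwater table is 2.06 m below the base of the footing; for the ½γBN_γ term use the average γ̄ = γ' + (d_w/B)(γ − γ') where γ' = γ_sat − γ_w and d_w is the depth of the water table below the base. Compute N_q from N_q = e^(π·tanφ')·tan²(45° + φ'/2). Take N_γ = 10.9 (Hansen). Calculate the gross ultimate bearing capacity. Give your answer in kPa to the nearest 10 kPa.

q_ult ≈ 620 kPa

tan28° = 0.5317, so N_q = e^(π×0.5317)·tan²(59°) = 5.314 × 2.77 = 14.72.
q = γ·D_f = 18.4 × 1.07 = 19.688 kPa.
γ' = 10.69 kN/m³; averaging over the depth B below the base, γ̄ = γ' + (d_w/B)(γ − γ') = 14.472 kN/m³.
q·N_q = 19.688 × 14.72 = 289.81 kPa
0.5·γ·B·N_γ = 0.5 × 14.472 × 4.2 × 10.9 = 331.25 kPa
q_ult = 289.81 + 331.25 = 621.06 kPa.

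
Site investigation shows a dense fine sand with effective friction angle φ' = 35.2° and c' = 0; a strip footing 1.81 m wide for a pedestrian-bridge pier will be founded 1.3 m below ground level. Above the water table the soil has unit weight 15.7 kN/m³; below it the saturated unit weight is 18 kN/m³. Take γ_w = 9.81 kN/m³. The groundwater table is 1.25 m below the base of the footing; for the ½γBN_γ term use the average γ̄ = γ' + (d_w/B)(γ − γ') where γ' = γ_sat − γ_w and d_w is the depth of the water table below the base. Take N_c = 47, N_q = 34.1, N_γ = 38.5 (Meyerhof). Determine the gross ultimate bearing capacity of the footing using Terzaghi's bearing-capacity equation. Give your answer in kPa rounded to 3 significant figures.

q_ult ≈ 1160 kPa

Effective surcharge at the founding depth q = γ·D_f = 15.7 × 1.3 = 20.41 kPa.
With d_w = 1.25 m < B, γ̄ = 8.19 + (1.25/1.81) × (15.7 − 8.19) = 13.376 kN/m³.
q_ult = q·N_q + 0.5·γ·B·N_γ
     = 20.41 × 34.1 + 0.5 × 13.376 × 1.81 × 38.5
     = 695.98 + 466.07 = 1162.1 kPa.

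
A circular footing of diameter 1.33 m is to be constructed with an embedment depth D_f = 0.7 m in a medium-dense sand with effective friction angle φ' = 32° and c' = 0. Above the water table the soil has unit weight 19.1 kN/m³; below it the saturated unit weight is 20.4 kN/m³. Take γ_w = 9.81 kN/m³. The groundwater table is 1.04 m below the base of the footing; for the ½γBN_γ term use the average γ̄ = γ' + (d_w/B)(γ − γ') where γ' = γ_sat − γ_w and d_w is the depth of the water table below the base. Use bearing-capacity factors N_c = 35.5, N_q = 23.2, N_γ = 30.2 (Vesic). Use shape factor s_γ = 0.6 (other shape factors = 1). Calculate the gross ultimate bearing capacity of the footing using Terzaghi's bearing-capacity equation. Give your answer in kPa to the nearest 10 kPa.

q_ult ≈ 520 kPa

Effective surcharge at the founding depth q = γ·D_f = 19.1 × 0.7 = 13.37 kPa.
With d_w = 1.04 m < B, γ̄ = 10.59 + (1.04/1.33) × (19.1 − 10.59) = 17.244 kN/m³.
q_ult = q·N_q + 0.5·γ·B·N_γ·s_γ
     = 13.37 × 23.2 + 0.5 × 17.244 × 1.33 × 30.2 × 0.6
     = 310.18 + 207.79 = 517.98 kPa.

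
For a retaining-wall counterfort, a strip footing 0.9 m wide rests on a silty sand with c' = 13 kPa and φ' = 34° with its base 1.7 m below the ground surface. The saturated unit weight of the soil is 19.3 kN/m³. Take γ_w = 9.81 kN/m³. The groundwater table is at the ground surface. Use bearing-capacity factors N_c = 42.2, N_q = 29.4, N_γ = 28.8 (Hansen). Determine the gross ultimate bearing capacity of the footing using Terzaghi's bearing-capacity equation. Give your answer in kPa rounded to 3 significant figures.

With the water table at the surface the whole profile is submerged: γ' = 19.3 − 9.81 = 9.49 kN/m³, so q = γ'·D_f = 16.133 kPa; the same γ' applies in the ½γBN_γ term.
q_ult = c·N_c + q·N_q + 0.5·γ·B·N_γ
     = 13 × 42.2 + 16.133 × 29.4 + 0.5 × 9.49 × 0.9 × 28.8
     = 548.6 + 474.31 + 122.99 = 1145.9 kPa.

q_ult ≈ 1150 kPa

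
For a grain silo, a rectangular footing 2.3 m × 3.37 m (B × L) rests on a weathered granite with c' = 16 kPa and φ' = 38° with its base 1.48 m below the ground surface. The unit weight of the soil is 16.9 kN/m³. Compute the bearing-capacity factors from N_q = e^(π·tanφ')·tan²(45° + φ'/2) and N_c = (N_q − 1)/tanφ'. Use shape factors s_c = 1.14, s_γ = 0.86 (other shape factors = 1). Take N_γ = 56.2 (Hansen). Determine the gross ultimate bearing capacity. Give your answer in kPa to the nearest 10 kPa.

q_ult ≈ 3280 kPa

tan38° = 0.7813, so N_q = e^(π×0.7813)·tan²(64°) = 11.64 × 4.204 = 48.93.
N_c = (48.93 − 1)/tan38° = 61.35.
Effective surcharge at the founding depth q = γ·D_f = 16.9 × 1.48 = 25.012 kPa.
q_ult = c·N_c·s_c + q·N_q + 0.5·γ·B·N_γ·s_γ
     = 16 × 61.352 × 1.14 + 25.012 × 48.933 + 0.5 × 16.9 × 2.3 × 56.2 × 0.86
     = 1119.1 + 1223.9 + 939.33 = 3282.3 kPa.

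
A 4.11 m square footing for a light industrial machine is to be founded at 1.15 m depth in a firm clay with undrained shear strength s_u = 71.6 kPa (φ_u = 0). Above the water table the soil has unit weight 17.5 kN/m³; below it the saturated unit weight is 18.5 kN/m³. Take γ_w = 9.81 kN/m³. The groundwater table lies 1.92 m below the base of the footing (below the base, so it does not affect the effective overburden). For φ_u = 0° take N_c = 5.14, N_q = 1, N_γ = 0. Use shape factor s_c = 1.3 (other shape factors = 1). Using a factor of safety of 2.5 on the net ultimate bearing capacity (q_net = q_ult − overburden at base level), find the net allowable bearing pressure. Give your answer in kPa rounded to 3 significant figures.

q_all(net) ≈ 191 kPa

q = γ·D_f = 17.5 × 1.15 = 20.125 kPa.
c·N_c·s_c = 71.6 × 5.14 × 1.3 = 478.43 kPa
q·N_q = 20.125 × 1 = 20.125 kPa
q_ult = 478.43 + 20.125 = 498.56 kPa.
q_net = 498.56 − 20.125 = 478.43 kPa.
q_all(net) = 478.43 / 2.5 = 191.37 kPa.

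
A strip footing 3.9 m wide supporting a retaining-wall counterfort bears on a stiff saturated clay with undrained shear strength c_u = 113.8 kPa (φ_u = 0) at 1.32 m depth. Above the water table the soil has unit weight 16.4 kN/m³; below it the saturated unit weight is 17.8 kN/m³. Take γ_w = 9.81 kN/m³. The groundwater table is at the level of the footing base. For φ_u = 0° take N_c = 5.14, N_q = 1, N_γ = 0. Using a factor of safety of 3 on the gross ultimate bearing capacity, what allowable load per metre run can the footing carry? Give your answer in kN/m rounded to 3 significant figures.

Overburden at base level: q = 16.4 × 1.32 = 21.648 kPa.
Cohesion term c·N_c = 113.8 × 5.14 = 584.93 kPa; surcharge term q·N_q = 21.648 × 1 = 21.648 kPa.
q_ult = 584.93 + 21.648 = 606.58 kPa.
Gross allowable pressure q_all = 606.58 / 3 = 202.19 kPa.
Allowable wall load = q_all × B = 202.19 × 3.9 = 788.55 kN per metre run.

≈ 789 kN/m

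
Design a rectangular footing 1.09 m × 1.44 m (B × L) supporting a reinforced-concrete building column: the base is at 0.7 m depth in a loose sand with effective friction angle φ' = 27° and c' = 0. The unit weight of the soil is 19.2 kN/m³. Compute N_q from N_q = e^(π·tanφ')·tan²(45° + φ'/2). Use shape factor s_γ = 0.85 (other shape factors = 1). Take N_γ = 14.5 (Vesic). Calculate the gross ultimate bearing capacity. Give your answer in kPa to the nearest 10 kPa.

q_ult ≈ 310 kPa

tan27° = 0.5095, so N_q = e^(π×0.5095)·tan²(58.5°) = 4.957 × 2.663 = 13.2.
Effective surcharge at the founding depth q = γ·D_f = 19.2 × 0.7 = 13.44 kPa.
q_ult = q·N_q + 0.5·γ·B·N_γ·s_γ
     = 13.44 × 13.199 + 0.5 × 19.2 × 1.09 × 14.5 × 0.85
     = 177.4 + 128.97 = 306.37 kPa.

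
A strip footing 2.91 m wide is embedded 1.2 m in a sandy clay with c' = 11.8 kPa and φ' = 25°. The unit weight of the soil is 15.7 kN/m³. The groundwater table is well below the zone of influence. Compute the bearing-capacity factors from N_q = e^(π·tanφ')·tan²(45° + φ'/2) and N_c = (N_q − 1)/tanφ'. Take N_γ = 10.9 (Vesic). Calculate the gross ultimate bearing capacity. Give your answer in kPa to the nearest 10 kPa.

q_ult ≈ 690 kPa

tan25° = 0.4663, so N_q = e^(π×0.4663)·tan²(57.5°) = 4.327 × 2.464 = 10.66.
N_c = (10.66 − 1)/tan25° = 20.72.
Overburden at base level: q = 15.7 × 1.2 = 18.84 kPa.
Cohesion term c·N_c = 11.8 × 20.721 = 244.5 kPa; surcharge term q·N_q = 18.84 × 10.662 = 200.87 kPa; self-weight term 0.5·γ·B·N_γ = 0.5 × 15.7 × 2.91 × 10.9 = 248.99 kPa.
q_ult = 244.5 + 200.87 + 248.99 = 694.37 kPa.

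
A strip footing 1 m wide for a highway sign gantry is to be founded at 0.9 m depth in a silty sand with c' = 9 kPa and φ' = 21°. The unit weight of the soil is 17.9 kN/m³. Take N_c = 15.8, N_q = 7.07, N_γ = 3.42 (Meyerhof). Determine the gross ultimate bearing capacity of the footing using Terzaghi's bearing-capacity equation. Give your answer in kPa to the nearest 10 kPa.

q_ult ≈ 290 kPa

Overburden at base level: q = 17.9 × 0.9 = 16.11 kPa.
Cohesion term c·N_c = 9 × 15.8 = 142.2 kPa; surcharge term q·N_q = 16.11 × 7.07 = 113.9 kPa; self-weight term 0.5·γ·B·N_γ = 0.5 × 17.9 × 1 × 3.42 = 30.609 kPa.
q_ult = 142.2 + 113.9 + 30.609 = 286.71 kPa.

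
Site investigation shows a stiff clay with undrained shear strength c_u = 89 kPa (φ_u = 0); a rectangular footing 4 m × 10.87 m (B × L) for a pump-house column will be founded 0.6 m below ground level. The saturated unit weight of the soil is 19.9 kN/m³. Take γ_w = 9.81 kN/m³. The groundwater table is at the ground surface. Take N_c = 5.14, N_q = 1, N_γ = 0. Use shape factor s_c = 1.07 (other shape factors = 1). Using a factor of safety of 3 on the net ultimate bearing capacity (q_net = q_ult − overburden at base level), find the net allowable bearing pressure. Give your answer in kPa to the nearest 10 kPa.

With the water table at the surface the whole profile is submerged: γ' = 19.9 − 9.81 = 10.09 kN/m³, so q = γ'·D_f = 6.054 kPa.
q_ult = c·N_c·s_c + q·N_q
     = 89 × 5.14 × 1.07 + 6.054 × 1
     = 489.48 + 6.054 = 495.54 kPa.
q_net = 495.54 − 6.054 = 489.48 kPa.
q_all(net) = 489.48 / 3 = 163.16 kPa.

q_all(net) ≈ 160 kPa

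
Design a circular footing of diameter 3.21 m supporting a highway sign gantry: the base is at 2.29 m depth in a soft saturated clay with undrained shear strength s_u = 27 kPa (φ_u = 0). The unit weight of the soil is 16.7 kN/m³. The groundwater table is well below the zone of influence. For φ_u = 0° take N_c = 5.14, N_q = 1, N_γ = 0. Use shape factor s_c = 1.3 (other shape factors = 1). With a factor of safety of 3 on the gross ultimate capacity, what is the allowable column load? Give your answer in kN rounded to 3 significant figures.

P_all ≈ 590 kN

q = γ·D_f = 16.7 × 2.29 = 38.243 kPa.
c·N_c·s_c = 27 × 5.14 × 1.3 = 180.41 kPa
q·N_q = 38.243 × 1 = 38.243 kPa
q_ult = 180.41 + 38.243 = 218.66 kPa.
Gross allowable pressure q_all = 218.66 / 3 = 72.886 kPa.
Footing area = 8.0928 m², so allowable column load = 72.886 × 8.0928 = 589.85 kN.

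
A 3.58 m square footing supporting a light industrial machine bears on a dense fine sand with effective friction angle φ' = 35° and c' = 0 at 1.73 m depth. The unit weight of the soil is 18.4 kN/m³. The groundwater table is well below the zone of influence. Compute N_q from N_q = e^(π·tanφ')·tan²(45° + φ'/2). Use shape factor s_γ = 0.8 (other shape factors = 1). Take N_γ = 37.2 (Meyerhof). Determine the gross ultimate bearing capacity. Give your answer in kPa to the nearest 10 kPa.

q_ult ≈ 2040 kPa

tan35° = 0.7002, so N_q = e^(π×0.7002)·tan²(62.5°) = 9.023 × 3.69 = 33.3.
Effective surcharge at the founding depth q = γ·D_f = 18.4 × 1.73 = 31.832 kPa.
q_ult = q·N_q + 0.5·γ·B·N_γ·s_γ
     = 31.832 × 33.296 + 0.5 × 18.4 × 3.58 × 37.2 × 0.8
     = 1059.9 + 980.18 = 2040.1 kPa.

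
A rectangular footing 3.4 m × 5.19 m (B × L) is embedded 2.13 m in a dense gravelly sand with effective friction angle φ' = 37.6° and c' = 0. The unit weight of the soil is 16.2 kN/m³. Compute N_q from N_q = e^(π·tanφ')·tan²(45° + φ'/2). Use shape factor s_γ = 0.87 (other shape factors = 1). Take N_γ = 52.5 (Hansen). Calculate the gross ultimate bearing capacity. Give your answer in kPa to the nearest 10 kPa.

q_ult ≈ 2860 kPa

tan37.6° = 0.7701, so N_q = e^(π×0.7701)·tan²(63.8°) = 11.239 × 4.13 = 46.42.
Overburden at base level: q = 16.2 × 2.13 = 34.506 kPa.
Surcharge term q·N_q = 34.506 × 46.417 = 1601.7 kPa; self-weight term 0.5·γ·B·N_γ·s_γ = 0.5 × 16.2 × 3.4 × 52.5 × 0.87 = 1257.9 kPa.
q_ult = 1601.7 + 1257.9 = 2859.5 kPa.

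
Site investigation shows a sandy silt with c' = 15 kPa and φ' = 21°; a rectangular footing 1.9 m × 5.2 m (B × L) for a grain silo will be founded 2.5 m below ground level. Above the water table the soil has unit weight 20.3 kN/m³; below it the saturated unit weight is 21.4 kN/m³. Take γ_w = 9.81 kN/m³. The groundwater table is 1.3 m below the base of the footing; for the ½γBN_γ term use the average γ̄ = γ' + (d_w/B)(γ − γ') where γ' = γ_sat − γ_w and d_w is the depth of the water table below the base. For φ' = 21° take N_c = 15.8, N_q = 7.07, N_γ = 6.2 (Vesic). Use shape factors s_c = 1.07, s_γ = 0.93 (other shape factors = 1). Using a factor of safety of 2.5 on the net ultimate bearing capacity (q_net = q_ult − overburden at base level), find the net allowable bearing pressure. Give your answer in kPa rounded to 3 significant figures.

q_all(net) ≈ 263 kPa

Overburden at base level: q = 20.3 × 2.5 = 50.75 kPa.
The water table is 1.3 m below the base (< B = 1.9 m), so the ½γBN_γ term uses γ̄ = γ' + (d_w/B)(γ − γ') = 11.59 + (1.3/1.9)(20.3 − 11.59) = 17.549 kN/m³.
Cohesion term c·N_c·s_c = 15 × 15.8 × 1.07 = 253.59 kPa; surcharge term q·N_q = 50.75 × 7.07 = 358.8 kPa; self-weight term 0.5·γ·B·N_γ·s_γ = 0.5 × 17.549 × 1.9 × 6.2 × 0.93 = 96.131 kPa.
q_ult = 253.59 + 358.8 + 96.131 = 708.52 kPa.
q_net = 708.52 − 50.75 = 657.77 kPa.
q_all(net) = 657.77 / 2.5 = 263.11 kPa.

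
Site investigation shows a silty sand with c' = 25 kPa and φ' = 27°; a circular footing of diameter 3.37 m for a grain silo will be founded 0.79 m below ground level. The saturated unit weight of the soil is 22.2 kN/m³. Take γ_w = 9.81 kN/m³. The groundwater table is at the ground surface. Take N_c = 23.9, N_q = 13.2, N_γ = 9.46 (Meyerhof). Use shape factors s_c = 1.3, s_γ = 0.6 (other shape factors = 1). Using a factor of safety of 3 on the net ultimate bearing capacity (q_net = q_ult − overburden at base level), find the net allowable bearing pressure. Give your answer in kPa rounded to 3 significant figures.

q_all(net) ≈ 338 kPa

γ' = 22.2 − 9.81 = 12.39 kN/m³ (submerged throughout). q = 12.39 × 0.79 = 9.7881 kPa; the same γ' applies in the ½γBN_γ term.
c·N_c·s_c = 25 × 23.9 × 1.3 = 776.75 kPa
q·N_q = 9.7881 × 13.2 = 129.2 kPa
0.5·γ·B·N_γ·s_γ = 0.5 × 12.39 × 3.37 × 9.46 × 0.6 = 118.5 kPa
q_ult = 776.75 + 129.2 + 118.5 = 1024.5 kPa.
q_net = 1024.5 − 9.7881 = 1014.7 kPa.
q_all(net) = 1014.7 / 3 = 338.22 kPa.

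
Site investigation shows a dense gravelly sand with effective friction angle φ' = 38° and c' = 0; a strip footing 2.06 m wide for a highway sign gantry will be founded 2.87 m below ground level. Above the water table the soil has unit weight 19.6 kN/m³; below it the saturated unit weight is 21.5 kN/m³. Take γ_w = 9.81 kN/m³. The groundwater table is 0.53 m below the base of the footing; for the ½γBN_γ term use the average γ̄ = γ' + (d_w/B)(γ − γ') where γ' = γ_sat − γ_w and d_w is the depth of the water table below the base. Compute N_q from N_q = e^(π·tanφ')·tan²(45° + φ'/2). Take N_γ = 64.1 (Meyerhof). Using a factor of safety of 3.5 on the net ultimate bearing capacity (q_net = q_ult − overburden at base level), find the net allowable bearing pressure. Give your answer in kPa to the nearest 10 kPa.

q_all(net) ≈ 1030 kPa

N_q = e^(π·tan38°)·tan²(64°) = 48.93.
Effective surcharge at the founding depth q = γ·D_f = 19.6 × 2.87 = 56.252 kPa.
With d_w = 0.53 m < B, γ̄ = 11.69 + (0.53/2.06) × (19.6 − 11.69) = 13.725 kN/m³.
q_ult = q·N_q + 0.5·γ·B·N_γ
     = 56.252 × 48.933 + 0.5 × 13.725 × 2.06 × 64.1
     = 2752.6 + 906.17 = 3658.8 kPa.
q_net = 3658.8 − 56.252 = 3602.5 kPa.
q_all(net) = 3602.5 / 3.5 = 1029.3 kPa.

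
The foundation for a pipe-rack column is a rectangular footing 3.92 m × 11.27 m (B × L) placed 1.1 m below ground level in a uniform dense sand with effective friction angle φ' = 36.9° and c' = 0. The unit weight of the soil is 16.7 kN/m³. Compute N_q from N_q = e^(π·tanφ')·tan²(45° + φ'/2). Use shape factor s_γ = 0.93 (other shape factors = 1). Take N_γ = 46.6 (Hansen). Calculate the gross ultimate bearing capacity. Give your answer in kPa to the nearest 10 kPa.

q_ult ≈ 2200 kPa

tan36.9° = 0.7508, so N_q = e^(π×0.7508)·tan²(63.45°) = 10.578 × 4.005 = 42.37.
Overburden at base level: q = 16.7 × 1.1 = 18.37 kPa.
Surcharge term q·N_q = 18.37 × 42.368 = 778.29 kPa; self-weight term 0.5·γ·B·N_γ·s_γ = 0.5 × 16.7 × 3.92 × 46.6 × 0.93 = 1418.5 kPa.
q_ult = 778.29 + 1418.5 = 2196.8 kPa.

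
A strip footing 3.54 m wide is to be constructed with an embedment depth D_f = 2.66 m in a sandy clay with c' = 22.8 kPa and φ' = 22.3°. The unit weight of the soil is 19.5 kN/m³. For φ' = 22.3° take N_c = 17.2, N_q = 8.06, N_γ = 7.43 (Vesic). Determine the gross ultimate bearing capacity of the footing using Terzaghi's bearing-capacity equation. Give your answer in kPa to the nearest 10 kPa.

q_ult ≈ 1070 kPa

Overburden at base level: q = 19.5 × 2.66 = 51.87 kPa.
Cohesion term c·N_c = 22.8 × 17.2 = 392.16 kPa; surcharge term q·N_q = 51.87 × 8.06 = 418.07 kPa; self-weight term 0.5·γ·B·N_γ = 0.5 × 19.5 × 3.54 × 7.43 = 256.45 kPa.
q_ult = 392.16 + 418.07 + 256.45 = 1066.7 kPa.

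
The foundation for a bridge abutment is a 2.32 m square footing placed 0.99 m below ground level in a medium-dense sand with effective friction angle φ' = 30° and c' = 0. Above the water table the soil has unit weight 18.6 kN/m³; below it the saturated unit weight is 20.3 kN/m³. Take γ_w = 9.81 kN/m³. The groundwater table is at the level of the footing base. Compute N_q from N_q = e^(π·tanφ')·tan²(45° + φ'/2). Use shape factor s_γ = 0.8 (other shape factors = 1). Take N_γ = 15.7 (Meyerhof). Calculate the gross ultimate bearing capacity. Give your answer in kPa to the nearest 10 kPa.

q_ult ≈ 490 kPa

tan30° = 0.5774, so N_q = e^(π×0.5774)·tan²(60°) = 6.134 × 3.0 = 18.4.
q = γ·D_f = 18.6 × 0.99 = 18.414 kPa.
For the ½γBN_γ term take γ' = 20.3 − 9.81 = 10.49 kN/m³ (soil below base is submerged).
q·N_q = 18.414 × 18.401 = 338.84 kPa
0.5·γ·B·N_γ·s_γ = 0.5 × 10.49 × 2.32 × 15.7 × 0.8 = 152.84 kPa
q_ult = 338.84 + 152.84 = 491.67 kPa.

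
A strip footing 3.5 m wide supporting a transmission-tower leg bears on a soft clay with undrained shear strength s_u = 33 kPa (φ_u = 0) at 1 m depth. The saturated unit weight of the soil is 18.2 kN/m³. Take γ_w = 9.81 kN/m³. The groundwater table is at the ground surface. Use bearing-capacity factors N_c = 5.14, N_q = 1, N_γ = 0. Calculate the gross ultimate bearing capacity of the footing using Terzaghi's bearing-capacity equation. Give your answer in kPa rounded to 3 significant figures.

q_ult ≈ 178 kPa

Water table at ground surface, so effective unit weight γ' = 18.2 − 9.81 = 8.39 kN/m³ is used throughout; overburden q = 8.39 × 1 = 8.39 kPa.
Cohesion term c·N_c = 33 × 5.14 = 169.62 kPa; surcharge term q·N_q = 8.39 × 1 = 8.39 kPa.
q_ult = 169.62 + 8.39 = 178.01 kPa.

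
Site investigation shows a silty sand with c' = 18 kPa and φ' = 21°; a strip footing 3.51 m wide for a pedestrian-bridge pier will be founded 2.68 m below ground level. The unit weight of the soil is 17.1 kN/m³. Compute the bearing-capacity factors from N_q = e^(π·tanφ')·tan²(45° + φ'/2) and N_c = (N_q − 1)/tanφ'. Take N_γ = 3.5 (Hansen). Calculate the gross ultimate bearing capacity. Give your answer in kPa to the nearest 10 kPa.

tan21° = 0.3839, so N_q = e^(π×0.3839)·tan²(55.5°) = 3.34 × 2.117 = 7.07.
N_c = (7.07 − 1)/tan21° = 15.81.
Effective surcharge at the founding depth q = γ·D_f = 17.1 × 2.68 = 45.828 kPa.
q_ult = c·N_c + q·N_q + 0.5·γ·B·N_γ
     = 18 × 15.815 + 45.828 × 7.0708 + 0.5 × 17.1 × 3.51 × 3.5
     = 284.67 + 324.04 + 105.04 = 713.74 kPa.

q_ult ≈ 710 kPa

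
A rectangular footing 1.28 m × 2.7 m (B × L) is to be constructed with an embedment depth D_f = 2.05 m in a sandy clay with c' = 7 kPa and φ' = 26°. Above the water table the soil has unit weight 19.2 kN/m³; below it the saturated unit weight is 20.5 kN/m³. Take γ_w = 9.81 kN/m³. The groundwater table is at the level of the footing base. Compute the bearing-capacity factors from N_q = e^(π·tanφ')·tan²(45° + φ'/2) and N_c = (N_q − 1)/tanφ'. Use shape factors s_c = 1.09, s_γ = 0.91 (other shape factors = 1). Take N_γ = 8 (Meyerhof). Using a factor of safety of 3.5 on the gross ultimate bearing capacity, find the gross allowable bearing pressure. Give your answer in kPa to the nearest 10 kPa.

N_q = e^(π·tan26°)·tan²(58°) = 11.85; N_c = (N_q − 1)/tanφ' = 22.25.
q = γ·D_f = 19.2 × 2.05 = 39.36 kPa.
For the ½γBN_γ term take γ' = 20.5 − 9.81 = 10.69 kN/m³ (soil below base is submerged).
c·N_c·s_c = 7 × 22.254 × 1.09 = 169.8 kPa
q·N_q = 39.36 × 11.854 = 466.58 kPa
0.5·γ·B·N_γ·s_γ = 0.5 × 10.69 × 1.28 × 8 × 0.91 = 49.807 kPa
q_ult = 169.8 + 466.58 + 49.807 = 686.19 kPa.
q_all = 686.19 / 3.5 = 196.05 kPa.

q_all ≈ 200 kPa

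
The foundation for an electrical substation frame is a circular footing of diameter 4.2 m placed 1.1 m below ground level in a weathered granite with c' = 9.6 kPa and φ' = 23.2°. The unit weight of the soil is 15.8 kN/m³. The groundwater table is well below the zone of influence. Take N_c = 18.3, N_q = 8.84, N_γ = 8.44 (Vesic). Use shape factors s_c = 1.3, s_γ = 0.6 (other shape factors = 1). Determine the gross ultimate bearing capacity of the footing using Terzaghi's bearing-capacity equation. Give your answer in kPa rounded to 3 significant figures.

q_ult ≈ 550 kPa

Effective surcharge at the founding depth q = γ·D_f = 15.8 × 1.1 = 17.38 kPa.
q_ult = c·N_c·s_c + q·N_q + 0.5·γ·B·N_γ·s_γ
     = 9.6 × 18.3 × 1.3 + 17.38 × 8.84 + 0.5 × 15.8 × 4.2 × 8.44 × 0.6
     = 228.38 + 153.64 + 168.02 = 550.05 kPa.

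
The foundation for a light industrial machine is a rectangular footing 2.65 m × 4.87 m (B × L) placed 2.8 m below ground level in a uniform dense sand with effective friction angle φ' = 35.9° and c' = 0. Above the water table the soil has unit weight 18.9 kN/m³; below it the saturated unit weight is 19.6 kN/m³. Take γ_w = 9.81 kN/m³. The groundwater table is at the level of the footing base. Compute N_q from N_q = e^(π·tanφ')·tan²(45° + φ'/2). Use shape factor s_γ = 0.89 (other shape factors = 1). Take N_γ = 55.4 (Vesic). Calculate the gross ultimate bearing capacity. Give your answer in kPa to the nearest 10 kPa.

q_ult ≈ 2610 kPa

tan35.9° = 0.7239, so N_q = e^(π×0.7239)·tan²(62.95°) = 9.719 × 3.835 = 37.28.
Effective surcharge at the founding depth q = γ·D_f = 18.9 × 2.8 = 52.92 kPa.
The water table coincides with the base, so in the self-weight term γ → γ' = 9.79 kN/m³.
q_ult = q·N_q + 0.5·γ·B·N_γ·s_γ
     = 52.92 × 37.277 + 0.5 × 9.79 × 2.65 × 55.4 × 0.89
     = 1972.7 + 639.59 = 2612.3 kPa.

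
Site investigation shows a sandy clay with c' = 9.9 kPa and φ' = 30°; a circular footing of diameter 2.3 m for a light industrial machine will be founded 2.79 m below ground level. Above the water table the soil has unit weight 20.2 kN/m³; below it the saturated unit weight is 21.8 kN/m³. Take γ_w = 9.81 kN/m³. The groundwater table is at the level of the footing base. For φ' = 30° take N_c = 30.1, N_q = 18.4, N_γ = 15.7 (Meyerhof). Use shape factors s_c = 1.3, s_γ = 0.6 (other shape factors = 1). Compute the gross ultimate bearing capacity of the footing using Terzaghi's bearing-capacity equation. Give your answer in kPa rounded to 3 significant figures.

q_ult ≈ 1550 kPa

q = γ·D_f = 20.2 × 2.79 = 56.358 kPa.
For the ½γBN_γ term take γ' = 21.8 − 9.81 = 11.99 kN/m³ (soil below base is submerged).
c·N_c·s_c = 9.9 × 30.1 × 1.3 = 387.39 kPa
q·N_q = 56.358 × 18.4 = 1037 kPa
0.5·γ·B·N_γ·s_γ = 0.5 × 11.99 × 2.3 × 15.7 × 0.6 = 129.89 kPa
q_ult = 387.39 + 1037 + 129.89 = 1554.3 kPa.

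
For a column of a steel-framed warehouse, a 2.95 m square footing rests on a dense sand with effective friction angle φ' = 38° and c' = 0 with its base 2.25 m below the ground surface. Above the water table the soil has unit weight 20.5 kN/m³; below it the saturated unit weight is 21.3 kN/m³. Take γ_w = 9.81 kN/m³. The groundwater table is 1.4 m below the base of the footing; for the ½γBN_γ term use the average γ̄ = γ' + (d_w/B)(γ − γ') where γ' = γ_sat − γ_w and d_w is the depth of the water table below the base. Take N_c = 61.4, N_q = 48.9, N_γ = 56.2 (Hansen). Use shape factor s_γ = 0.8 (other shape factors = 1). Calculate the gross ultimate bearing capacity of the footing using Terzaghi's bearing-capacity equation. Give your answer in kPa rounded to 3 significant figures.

q_ult ≈ 3300 kPa

Effective surcharge at the founding depth q = γ·D_f = 20.5 × 2.25 = 46.125 kPa.
With d_w = 1.4 m < B, γ̄ = 11.49 + (1.4/2.95) × (20.5 − 11.49) = 15.766 kN/m³.
q_ult = q·N_q + 0.5·γ·B·N_γ·s_γ
     = 46.125 × 48.9 + 0.5 × 15.766 × 2.95 × 56.2 × 0.8
     = 2255.5 + 1045.5 = 3301 kPa.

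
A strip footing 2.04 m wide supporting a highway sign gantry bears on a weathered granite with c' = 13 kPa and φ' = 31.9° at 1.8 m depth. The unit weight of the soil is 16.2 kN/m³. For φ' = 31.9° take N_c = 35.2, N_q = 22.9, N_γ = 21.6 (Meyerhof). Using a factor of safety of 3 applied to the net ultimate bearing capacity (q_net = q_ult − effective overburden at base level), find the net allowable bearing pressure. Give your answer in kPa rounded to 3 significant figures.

q = γ·D_f = 16.2 × 1.8 = 29.16 kPa.
c·N_c = 13 × 35.2 = 457.6 kPa
q·N_q = 29.16 × 22.9 = 667.76 kPa
0.5·γ·B·N_γ = 0.5 × 16.2 × 2.04 × 21.6 = 356.92 kPa
q_ult = 457.6 + 667.76 + 356.92 = 1482.3 kPa.
Net ultimate: q_net = 1482.3 − 29.16 = 1453.1 kPa.
q_all(net) = 1453.1 / 3 = 484.37 kPa.

q_all(net) ≈ 484 kPa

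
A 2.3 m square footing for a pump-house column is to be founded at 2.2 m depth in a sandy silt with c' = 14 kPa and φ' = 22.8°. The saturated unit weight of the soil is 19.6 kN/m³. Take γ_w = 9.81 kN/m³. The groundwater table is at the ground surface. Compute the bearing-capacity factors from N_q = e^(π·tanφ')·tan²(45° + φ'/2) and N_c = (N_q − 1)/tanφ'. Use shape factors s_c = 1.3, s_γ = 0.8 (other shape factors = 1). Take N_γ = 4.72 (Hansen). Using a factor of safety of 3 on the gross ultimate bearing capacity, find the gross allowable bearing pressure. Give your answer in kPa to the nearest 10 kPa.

q_all ≈ 180 kPa

N_q = e^(π·tan22.8°)·tan²(56.4°) = 8.49; N_c = (N_q − 1)/tanφ' = 17.81.
With the water table at the surface the whole profile is submerged: γ' = 19.6 − 9.81 = 9.79 kN/m³, so q = γ'·D_f = 21.538 kPa; the same γ' applies in the ½γBN_γ term.
q_ult = c·N_c·s_c + q·N_q + 0.5·γ·B·N_γ·s_γ
     = 14 × 17.807 × 1.3 + 21.538 × 8.4854 + 0.5 × 9.79 × 2.3 × 4.72 × 0.8
     = 324.09 + 182.76 + 42.512 = 549.36 kPa.
q_all = 549.36 / 3 = 183.12 kPa.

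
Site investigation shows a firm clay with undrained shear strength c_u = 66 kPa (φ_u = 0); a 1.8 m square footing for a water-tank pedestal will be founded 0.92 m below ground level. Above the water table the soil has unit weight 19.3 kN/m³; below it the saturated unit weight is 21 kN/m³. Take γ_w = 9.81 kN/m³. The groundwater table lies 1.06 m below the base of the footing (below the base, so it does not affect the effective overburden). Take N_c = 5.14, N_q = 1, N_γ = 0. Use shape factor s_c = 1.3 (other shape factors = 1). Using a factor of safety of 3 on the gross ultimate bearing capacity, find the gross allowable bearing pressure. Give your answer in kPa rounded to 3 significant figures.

q_all ≈ 153 kPa

Effective surcharge at the founding depth q = γ·D_f = 19.3 × 0.92 = 17.756 kPa.
q_ult = c·N_c·s_c + q·N_q
     = 66 × 5.14 × 1.3 + 17.756 × 1
     = 441.01 + 17.756 = 458.77 kPa.
q_all = 458.77 / 3 = 152.92 kPa.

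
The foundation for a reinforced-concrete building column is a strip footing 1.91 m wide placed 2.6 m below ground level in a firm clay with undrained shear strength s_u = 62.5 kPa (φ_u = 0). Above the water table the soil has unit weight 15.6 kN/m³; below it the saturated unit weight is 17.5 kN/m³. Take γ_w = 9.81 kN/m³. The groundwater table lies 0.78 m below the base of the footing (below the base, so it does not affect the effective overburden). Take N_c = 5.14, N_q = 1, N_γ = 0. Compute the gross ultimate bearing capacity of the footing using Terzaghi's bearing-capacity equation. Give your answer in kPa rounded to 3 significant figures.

q_ult ≈ 362 kPa

q = γ·D_f = 15.6 × 2.6 = 40.56 kPa.
c·N_c = 62.5 × 5.14 = 321.25 kPa
q·N_q = 40.56 × 1 = 40.56 kPa
q_ult = 321.25 + 40.56 = 361.81 kPa.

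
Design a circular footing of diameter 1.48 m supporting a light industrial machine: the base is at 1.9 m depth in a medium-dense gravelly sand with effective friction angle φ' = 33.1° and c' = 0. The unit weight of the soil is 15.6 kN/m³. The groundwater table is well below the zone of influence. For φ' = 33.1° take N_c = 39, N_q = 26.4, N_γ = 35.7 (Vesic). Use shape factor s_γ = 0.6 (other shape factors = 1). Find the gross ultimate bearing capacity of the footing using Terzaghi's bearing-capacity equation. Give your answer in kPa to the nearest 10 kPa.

q_ult ≈ 1030 kPa

q = γ·D_f = 15.6 × 1.9 = 29.64 kPa.
q·N_q = 29.64 × 26.4 = 782.5 kPa
0.5·γ·B·N_γ·s_γ = 0.5 × 15.6 × 1.48 × 35.7 × 0.6 = 247.27 kPa
q_ult = 782.5 + 247.27 = 1029.8 kPa.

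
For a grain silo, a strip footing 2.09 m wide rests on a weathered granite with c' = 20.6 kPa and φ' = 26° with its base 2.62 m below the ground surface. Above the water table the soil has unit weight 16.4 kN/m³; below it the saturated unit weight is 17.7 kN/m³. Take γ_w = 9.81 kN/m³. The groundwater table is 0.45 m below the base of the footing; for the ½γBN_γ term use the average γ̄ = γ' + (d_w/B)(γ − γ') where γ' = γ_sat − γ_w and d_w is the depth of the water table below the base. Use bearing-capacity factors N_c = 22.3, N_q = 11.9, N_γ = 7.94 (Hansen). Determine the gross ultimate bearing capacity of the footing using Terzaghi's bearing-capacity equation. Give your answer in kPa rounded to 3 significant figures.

q_ult ≈ 1050 kPa

Effective surcharge at the founding depth q = γ·D_f = 16.4 × 2.62 = 42.968 kPa.
With d_w = 0.45 m < B, γ̄ = 7.89 + (0.45/2.09) × (16.4 − 7.89) = 9.7223 kN/m³.
q_ult = c·N_c + q·N_q + 0.5·γ·B·N_γ
     = 20.6 × 22.3 + 42.968 × 11.9 + 0.5 × 9.7223 × 2.09 × 7.94
     = 459.38 + 511.32 + 80.669 = 1051.4 kPa.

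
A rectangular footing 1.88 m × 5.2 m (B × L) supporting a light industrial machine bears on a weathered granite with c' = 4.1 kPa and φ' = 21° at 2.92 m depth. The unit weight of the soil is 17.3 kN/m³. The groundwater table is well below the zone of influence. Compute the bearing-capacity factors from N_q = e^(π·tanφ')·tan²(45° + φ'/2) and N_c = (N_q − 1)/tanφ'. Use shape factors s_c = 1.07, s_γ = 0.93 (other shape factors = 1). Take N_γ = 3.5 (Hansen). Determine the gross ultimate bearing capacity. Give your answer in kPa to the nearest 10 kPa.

q_ult ≈ 480 kPa

tan21° = 0.3839, so N_q = e^(π×0.3839)·tan²(55.5°) = 3.34 × 2.117 = 7.07.
N_c = (7.07 − 1)/tan21° = 15.81.
q = γ·D_f = 17.3 × 2.92 = 50.516 kPa.
c·N_c·s_c = 4.1 × 15.815 × 1.07 = 69.38 kPa
q·N_q = 50.516 × 7.0708 = 357.19 kPa
0.5·γ·B·N_γ·s_γ = 0.5 × 17.3 × 1.88 × 3.5 × 0.93 = 52.933 kPa
q_ult = 69.38 + 357.19 + 52.933 = 479.5 kPa.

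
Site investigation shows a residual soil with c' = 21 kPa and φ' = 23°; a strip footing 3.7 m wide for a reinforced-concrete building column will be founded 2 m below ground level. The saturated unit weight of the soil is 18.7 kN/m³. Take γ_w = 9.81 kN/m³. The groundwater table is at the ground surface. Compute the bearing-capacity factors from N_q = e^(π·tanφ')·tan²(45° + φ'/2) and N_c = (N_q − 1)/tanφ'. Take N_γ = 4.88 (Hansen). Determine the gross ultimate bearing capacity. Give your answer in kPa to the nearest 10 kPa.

tan23° = 0.4245, so N_q = e^(π×0.4245)·tan²(56.5°) = 3.794 × 2.283 = 8.66.
N_c = (8.66 − 1)/tan23° = 18.05.
With the water table at the surface the whole profile is submerged: γ' = 18.7 − 9.81 = 8.89 kN/m³, so q = γ'·D_f = 17.78 kPa; the same γ' applies in the ½γBN_γ term.
q_ult = c·N_c + q·N_q + 0.5·γ·B·N_γ
     = 21 × 18.049 + 17.78 × 8.6612 + 0.5 × 8.89 × 3.7 × 4.88
     = 379.02 + 154 + 80.259 = 613.28 kPa.

q_ult ≈ 610 kPa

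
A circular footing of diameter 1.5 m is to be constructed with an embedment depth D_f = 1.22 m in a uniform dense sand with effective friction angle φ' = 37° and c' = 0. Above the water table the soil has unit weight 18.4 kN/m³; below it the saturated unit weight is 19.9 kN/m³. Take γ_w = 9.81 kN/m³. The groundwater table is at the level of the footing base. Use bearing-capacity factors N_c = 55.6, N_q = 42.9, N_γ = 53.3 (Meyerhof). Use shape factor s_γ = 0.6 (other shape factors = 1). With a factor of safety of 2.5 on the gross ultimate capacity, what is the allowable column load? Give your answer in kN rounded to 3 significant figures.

P_all ≈ 852 kN

Overburden at base level: q = 18.4 × 1.22 = 22.448 kPa.
Below the base the soil is submerged, so the ½γBN_γ term uses γ' = 19.9 − 9.81 = 10.09 kN/m³.
Surcharge term q·N_q = 22.448 × 42.9 = 963.02 kPa; self-weight term 0.5·γ·B·N_γ·s_γ = 0.5 × 10.09 × 1.5 × 53.3 × 0.6 = 242.01 kPa.
q_ult = 963.02 + 242.01 = 1205 kPa.
Gross allowable pressure q_all = 1205 / 2.5 = 482.01 kPa.
Footing area = 1.7671 m², so allowable column load = 482.01 × 1.7671 = 851.76 kN.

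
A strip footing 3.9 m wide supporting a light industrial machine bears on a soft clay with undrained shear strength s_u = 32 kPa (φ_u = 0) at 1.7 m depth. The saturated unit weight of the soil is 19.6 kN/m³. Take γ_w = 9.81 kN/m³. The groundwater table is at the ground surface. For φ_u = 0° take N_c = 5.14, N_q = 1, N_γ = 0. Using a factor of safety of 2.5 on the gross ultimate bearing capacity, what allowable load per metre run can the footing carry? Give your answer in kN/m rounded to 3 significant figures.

With the water table at the surface the whole profile is submerged: γ' = 19.6 − 9.81 = 9.79 kN/m³, so q = γ'·D_f = 16.643 kPa.
q_ult = c·N_c + q·N_q
     = 32 × 5.14 + 16.643 × 1
     = 164.48 + 16.643 = 181.12 kPa.
Gross allowable pressure q_all = 181.12 / 2.5 = 72.449 kPa.
Allowable wall load = q_all × B = 72.449 × 3.9 = 282.55 kN per metre run.

≈ 283 kN/m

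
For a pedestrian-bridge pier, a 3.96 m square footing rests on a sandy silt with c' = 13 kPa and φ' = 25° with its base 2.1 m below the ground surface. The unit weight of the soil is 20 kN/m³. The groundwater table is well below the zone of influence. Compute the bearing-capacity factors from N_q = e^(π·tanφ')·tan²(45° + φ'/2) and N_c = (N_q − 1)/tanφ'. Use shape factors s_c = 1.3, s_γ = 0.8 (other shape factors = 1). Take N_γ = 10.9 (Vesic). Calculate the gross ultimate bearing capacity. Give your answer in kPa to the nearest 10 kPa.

tan25° = 0.4663, so N_q = e^(π×0.4663)·tan²(57.5°) = 4.327 × 2.464 = 10.66.
N_c = (10.66 − 1)/tan25° = 20.72.
q = γ·D_f = 20 × 2.1 = 42 kPa.
c·N_c·s_c = 13 × 20.721 × 1.3 = 350.18 kPa
q·N_q = 42 × 10.662 = 447.81 kPa
0.5·γ·B·N_γ·s_γ = 0.5 × 20 × 3.96 × 10.9 × 0.8 = 345.31 kPa
q_ult = 350.18 + 447.81 + 345.31 = 1143.3 kPa.

q_ult ≈ 1140 kPa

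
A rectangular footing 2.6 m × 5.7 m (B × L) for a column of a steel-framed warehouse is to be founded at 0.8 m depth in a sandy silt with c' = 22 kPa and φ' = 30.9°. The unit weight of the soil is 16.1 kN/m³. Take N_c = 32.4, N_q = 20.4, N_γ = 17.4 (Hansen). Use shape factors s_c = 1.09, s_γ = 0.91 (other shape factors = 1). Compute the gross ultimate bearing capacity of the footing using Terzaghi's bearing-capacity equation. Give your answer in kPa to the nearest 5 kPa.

q_ult ≈ 1370 kPa

Effective surcharge at the founding depth q = γ·D_f = 16.1 × 0.8 = 12.88 kPa.
q_ult = c·N_c·s_c + q·N_q + 0.5·γ·B·N_γ·s_γ
     = 22 × 32.4 × 1.09 + 12.88 × 20.4 + 0.5 × 16.1 × 2.6 × 17.4 × 0.91
     = 776.95 + 262.75 + 331.41 = 1371.1 kPa.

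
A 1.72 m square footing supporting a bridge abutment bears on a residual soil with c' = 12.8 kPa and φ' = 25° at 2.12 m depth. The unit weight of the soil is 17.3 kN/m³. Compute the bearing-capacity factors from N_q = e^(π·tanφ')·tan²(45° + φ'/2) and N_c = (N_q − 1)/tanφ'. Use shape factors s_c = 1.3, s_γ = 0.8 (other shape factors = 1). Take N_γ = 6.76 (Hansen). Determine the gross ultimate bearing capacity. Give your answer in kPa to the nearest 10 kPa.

q_ult ≈ 820 kPa

tan25° = 0.4663, so N_q = e^(π×0.4663)·tan²(57.5°) = 4.327 × 2.464 = 10.66.
N_c = (10.66 − 1)/tan25° = 20.72.
Overburden at base level: q = 17.3 × 2.12 = 36.676 kPa.
Cohesion term c·N_c·s_c = 12.8 × 20.721 × 1.3 = 344.79 kPa; surcharge term q·N_q = 36.676 × 10.662 = 391.04 kPa; self-weight term 0.5·γ·B·N_γ·s_γ = 0.5 × 17.3 × 1.72 × 6.76 × 0.8 = 80.46 kPa.
q_ult = 344.79 + 391.04 + 80.46 = 816.29 kPa.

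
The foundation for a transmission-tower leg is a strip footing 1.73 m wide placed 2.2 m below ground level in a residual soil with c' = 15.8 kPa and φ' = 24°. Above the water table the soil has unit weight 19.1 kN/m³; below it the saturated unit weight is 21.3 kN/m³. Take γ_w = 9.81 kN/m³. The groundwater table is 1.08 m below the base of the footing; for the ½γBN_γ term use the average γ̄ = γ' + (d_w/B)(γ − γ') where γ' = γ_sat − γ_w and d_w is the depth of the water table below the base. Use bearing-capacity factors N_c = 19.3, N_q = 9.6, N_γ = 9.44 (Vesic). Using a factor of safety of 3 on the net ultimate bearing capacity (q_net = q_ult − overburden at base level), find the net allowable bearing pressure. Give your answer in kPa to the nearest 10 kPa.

q = γ·D_f = 19.1 × 2.2 = 42.02 kPa.
γ' = 11.49 kN/m³; averaging over the depth B below the base, γ̄ = γ' + (d_w/B)(γ − γ') = 16.241 kN/m³.
c·N_c = 15.8 × 19.3 = 304.94 kPa
q·N_q = 42.02 × 9.6 = 403.39 kPa
0.5·γ·B·N_γ = 0.5 × 16.241 × 1.73 × 9.44 = 132.62 kPa
q_ult = 304.94 + 403.39 + 132.62 = 840.95 kPa.
q_net = 840.95 − 42.02 = 798.93 kPa.
q_all(net) = 798.93 / 3 = 266.31 kPa.

q_all(net) ≈ 270 kPa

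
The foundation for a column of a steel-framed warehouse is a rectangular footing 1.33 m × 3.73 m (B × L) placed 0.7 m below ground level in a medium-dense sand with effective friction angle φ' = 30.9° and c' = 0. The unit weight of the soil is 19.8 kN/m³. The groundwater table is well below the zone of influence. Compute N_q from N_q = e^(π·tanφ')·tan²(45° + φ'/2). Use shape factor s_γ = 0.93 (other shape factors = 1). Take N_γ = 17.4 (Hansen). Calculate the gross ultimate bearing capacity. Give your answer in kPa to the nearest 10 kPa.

q_ult ≈ 500 kPa

tan30.9° = 0.5985, so N_q = e^(π×0.5985)·tan²(60.45°) = 6.555 × 3.111 = 20.39.
q = γ·D_f = 19.8 × 0.7 = 13.86 kPa.
q·N_q = 13.86 × 20.394 = 282.67 kPa
0.5·γ·B·N_γ·s_γ = 0.5 × 19.8 × 1.33 × 17.4 × 0.93 = 213.07 kPa
q_ult = 282.67 + 213.07 = 495.73 kPa.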